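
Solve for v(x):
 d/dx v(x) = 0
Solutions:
 v(x) = C1


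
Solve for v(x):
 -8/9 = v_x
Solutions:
 v(x) = C1 - 8*x/9


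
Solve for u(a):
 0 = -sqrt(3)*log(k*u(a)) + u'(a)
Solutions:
 li(k*u(a))/k = C1 + sqrt(3)*a


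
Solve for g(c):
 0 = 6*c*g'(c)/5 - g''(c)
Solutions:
 g(c) = C1 + C2*erfi(sqrt(15)*c/5)


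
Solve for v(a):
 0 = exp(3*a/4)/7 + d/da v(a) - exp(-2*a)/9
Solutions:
 v(a) = C1 - 4*exp(3*a/4)/21 - exp(-2*a)/18


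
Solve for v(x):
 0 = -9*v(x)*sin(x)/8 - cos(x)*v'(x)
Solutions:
 v(x) = C1*cos(x)^(9/8)


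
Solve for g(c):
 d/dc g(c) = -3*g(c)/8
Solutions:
 g(c) = C1*exp(-3*c/8)


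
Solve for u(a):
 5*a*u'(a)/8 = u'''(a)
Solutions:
 u(a) = C1 + Integral(C2*airyai(5^(1/3)*a/2) + C3*airybi(5^(1/3)*a/2), a)


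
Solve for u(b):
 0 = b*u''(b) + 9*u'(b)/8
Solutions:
 u(b) = C1 + C2/b^(1/8)


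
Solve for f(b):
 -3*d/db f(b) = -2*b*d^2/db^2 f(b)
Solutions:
 f(b) = C1 + C2*b^(5/2)


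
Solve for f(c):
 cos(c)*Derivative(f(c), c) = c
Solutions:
 f(c) = C1 + Integral(c/cos(c), c)


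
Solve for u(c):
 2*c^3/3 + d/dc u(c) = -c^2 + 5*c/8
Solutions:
 u(c) = C1 - c^4/6 - c^3/3 + 5*c^2/16


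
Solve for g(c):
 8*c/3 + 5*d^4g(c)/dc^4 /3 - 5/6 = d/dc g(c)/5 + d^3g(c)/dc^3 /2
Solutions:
 g(c) = C1 + C2*exp(c*(-(2*sqrt(930) + 61)^(1/3) - 1/(2*sqrt(930) + 61)^(1/3) + 2)/20)*sin(sqrt(3)*c*(-(2*sqrt(930) + 61)^(1/3) + (2*sqrt(930) + 61)^(-1/3))/20) + C3*exp(c*(-(2*sqrt(930) + 61)^(1/3) - 1/(2*sqrt(930) + 61)^(1/3) + 2)/20)*cos(sqrt(3)*c*(-(2*sqrt(930) + 61)^(1/3) + (2*sqrt(930) + 61)^(-1/3))/20) + C4*exp(c*((2*sqrt(930) + 61)^(-1/3) + 1 + (2*sqrt(930) + 61)^(1/3))/10) + 20*c^2/3 - 25*c/6


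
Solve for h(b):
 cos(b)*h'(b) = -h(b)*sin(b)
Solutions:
 h(b) = C1*cos(b)


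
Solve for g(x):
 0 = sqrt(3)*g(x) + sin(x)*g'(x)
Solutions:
 g(x) = C1*(cos(x) + 1)^(sqrt(3)/2)/(cos(x) - 1)^(sqrt(3)/2)


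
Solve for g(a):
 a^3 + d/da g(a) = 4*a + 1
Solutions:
 g(a) = C1 - a^4/4 + 2*a^2 + a


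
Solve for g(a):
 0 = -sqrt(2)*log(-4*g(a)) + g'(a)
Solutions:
 -sqrt(2)*Integral(1/(log(-_y) + 2*log(2)), (_y, g(a)))/2 = C1 - a


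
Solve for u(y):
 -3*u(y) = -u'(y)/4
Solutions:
 u(y) = C1*exp(12*y)


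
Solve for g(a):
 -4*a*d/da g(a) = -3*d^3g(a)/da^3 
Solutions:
 g(a) = C1 + Integral(C2*airyai(6^(2/3)*a/3) + C3*airybi(6^(2/3)*a/3), a)


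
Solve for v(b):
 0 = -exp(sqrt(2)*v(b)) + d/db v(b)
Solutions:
 v(b) = sqrt(2)*(2*log(-1/(C1 + b)) - log(2))/4


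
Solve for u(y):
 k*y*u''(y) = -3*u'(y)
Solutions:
 u(y) = C1 + y^(((re(k) - 3)*re(k) + im(k)^2)/(re(k)^2 + im(k)^2))*(C2*sin(3*log(y)*Abs(im(k))/(re(k)^2 + im(k)^2)) + C3*cos(3*log(y)*im(k)/(re(k)^2 + im(k)^2)))


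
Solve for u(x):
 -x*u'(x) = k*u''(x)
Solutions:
 u(x) = C1 + C2*sqrt(k)*erf(sqrt(2)*x*sqrt(1/k)/2)


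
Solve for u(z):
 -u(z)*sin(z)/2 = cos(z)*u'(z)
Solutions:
 u(z) = C1*sqrt(cos(z))


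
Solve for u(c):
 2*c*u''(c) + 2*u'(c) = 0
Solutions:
 u(c) = C1 + C2*log(c)


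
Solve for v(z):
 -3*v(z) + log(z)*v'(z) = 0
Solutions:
 v(z) = C1*exp(3*li(z))


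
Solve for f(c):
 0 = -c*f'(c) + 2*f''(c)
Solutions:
 f(c) = C1 + C2*erfi(c/2)


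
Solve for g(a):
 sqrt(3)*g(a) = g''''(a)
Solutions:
 g(a) = C1*exp(-3^(1/8)*a) + C2*exp(3^(1/8)*a) + C3*sin(3^(1/8)*a) + C4*cos(3^(1/8)*a)


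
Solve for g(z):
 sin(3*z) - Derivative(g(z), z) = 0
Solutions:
 g(z) = C1 - cos(3*z)/3


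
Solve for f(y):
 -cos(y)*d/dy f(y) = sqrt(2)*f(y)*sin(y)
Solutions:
 f(y) = C1*cos(y)^(sqrt(2))


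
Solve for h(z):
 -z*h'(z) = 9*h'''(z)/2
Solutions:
 h(z) = C1 + Integral(C2*airyai(-6^(1/3)*z/3) + C3*airybi(-6^(1/3)*z/3), z)


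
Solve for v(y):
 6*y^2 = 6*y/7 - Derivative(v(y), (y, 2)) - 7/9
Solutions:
 v(y) = C1 + C2*y - y^4/2 + y^3/7 - 7*y^2/18


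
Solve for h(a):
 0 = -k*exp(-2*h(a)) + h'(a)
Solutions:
 h(a) = log(-sqrt(C1 + 2*a*k))
 h(a) = log(C1 + 2*a*k)/2


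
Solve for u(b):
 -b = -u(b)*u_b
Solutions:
 u(b) = -sqrt(C1 + b^2)
 u(b) = sqrt(C1 + b^2)


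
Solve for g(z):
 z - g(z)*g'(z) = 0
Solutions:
 g(z) = -sqrt(C1 + z^2)
 g(z) = sqrt(C1 + z^2)


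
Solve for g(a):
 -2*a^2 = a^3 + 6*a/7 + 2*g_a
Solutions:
 g(a) = C1 - a^4/8 - a^3/3 - 3*a^2/14


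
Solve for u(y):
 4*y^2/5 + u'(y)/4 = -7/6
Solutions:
 u(y) = C1 - 16*y^3/15 - 14*y/3


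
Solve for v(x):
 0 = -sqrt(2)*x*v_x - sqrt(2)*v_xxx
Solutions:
 v(x) = C1 + Integral(C2*airyai(-x) + C3*airybi(-x), x)


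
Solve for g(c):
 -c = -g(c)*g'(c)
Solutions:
 g(c) = -sqrt(C1 + c^2)
 g(c) = sqrt(C1 + c^2)


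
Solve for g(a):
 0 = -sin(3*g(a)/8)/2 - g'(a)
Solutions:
 a/2 + 4*log(cos(3*g(a)/8) - 1)/3 - 4*log(cos(3*g(a)/8) + 1)/3 = C1


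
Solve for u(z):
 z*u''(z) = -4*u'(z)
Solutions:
 u(z) = C1 + C2/z^3


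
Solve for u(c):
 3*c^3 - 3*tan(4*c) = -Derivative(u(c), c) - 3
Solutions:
 u(c) = C1 - 3*c^4/4 - 3*c - 3*log(cos(4*c))/4


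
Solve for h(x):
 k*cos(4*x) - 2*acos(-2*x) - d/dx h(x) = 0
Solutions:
 h(x) = C1 + k*sin(4*x)/4 - 2*x*acos(-2*x) - sqrt(1 - 4*x^2)


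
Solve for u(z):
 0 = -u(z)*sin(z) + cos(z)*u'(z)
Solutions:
 u(z) = C1/cos(z)


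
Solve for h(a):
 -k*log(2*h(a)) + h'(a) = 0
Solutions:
 Integral(1/(log(_y) + log(2)), (_y, h(a))) = C1 + a*k


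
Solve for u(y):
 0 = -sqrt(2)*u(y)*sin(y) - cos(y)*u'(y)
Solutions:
 u(y) = C1*cos(y)^(sqrt(2))


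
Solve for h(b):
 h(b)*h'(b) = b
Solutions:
 h(b) = -sqrt(C1 + b^2)
 h(b) = sqrt(C1 + b^2)


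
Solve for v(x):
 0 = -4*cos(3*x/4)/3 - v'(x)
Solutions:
 v(x) = C1 - 16*sin(3*x/4)/9


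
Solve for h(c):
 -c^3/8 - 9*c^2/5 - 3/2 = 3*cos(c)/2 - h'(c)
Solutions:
 h(c) = C1 + c^4/32 + 3*c^3/5 + 3*c/2 + 3*sin(c)/2


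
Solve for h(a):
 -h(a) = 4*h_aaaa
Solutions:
 h(a) = (C1*sin(a/2) + C2*cos(a/2))*exp(-a/2) + (C3*sin(a/2) + C4*cos(a/2))*exp(a/2)


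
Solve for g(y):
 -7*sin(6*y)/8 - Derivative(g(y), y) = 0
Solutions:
 g(y) = C1 + 7*cos(6*y)/48


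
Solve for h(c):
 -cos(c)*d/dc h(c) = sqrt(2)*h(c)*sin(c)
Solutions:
 h(c) = C1*cos(c)^(sqrt(2))


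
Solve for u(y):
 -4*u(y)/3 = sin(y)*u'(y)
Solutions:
 u(y) = C1*(cos(y) + 1)^(2/3)/(cos(y) - 1)^(2/3)


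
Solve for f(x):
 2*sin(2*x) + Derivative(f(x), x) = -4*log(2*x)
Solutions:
 f(x) = C1 - 4*x*log(x) - 4*x*log(2) + 4*x + cos(2*x)


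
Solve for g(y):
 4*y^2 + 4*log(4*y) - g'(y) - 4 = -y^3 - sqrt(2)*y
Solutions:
 g(y) = C1 + y^4/4 + 4*y^3/3 + sqrt(2)*y^2/2 + 4*y*log(y) - 8*y + y*log(256)


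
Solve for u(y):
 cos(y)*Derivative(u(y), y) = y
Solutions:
 u(y) = C1 + Integral(y/cos(y), y)


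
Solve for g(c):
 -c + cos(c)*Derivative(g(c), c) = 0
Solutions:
 g(c) = C1 + Integral(c/cos(c), c)


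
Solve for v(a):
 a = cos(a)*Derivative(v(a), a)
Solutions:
 v(a) = C1 + Integral(a/cos(a), a)


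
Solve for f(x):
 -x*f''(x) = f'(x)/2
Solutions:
 f(x) = C1 + C2*sqrt(x)


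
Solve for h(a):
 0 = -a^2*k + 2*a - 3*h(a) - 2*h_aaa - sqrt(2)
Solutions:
 h(a) = C3*exp(-2^(2/3)*3^(1/3)*a/2) - a^2*k/3 + 2*a/3 + (C1*sin(2^(2/3)*3^(5/6)*a/4) + C2*cos(2^(2/3)*3^(5/6)*a/4))*exp(2^(2/3)*3^(1/3)*a/4) - sqrt(2)/3


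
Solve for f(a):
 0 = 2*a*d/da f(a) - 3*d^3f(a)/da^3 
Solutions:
 f(a) = C1 + Integral(C2*airyai(2^(1/3)*3^(2/3)*a/3) + C3*airybi(2^(1/3)*3^(2/3)*a/3), a)


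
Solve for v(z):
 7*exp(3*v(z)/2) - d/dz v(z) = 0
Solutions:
 v(z) = 2*log(-1/(C1 + 21*z))/3 + 2*log(2)/3
 v(z) = 2*log(2^(1/3)*(-1/(C1 + 7*z))^(1/3)*(-3^(2/3) - 3*3^(1/6)*I)/6)
 v(z) = 2*log(2^(1/3)*(-1/(C1 + 7*z))^(1/3)*(-3^(2/3) + 3*3^(1/6)*I)/6)


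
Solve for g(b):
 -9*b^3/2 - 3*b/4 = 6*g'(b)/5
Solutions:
 g(b) = C1 - 15*b^4/16 - 5*b^2/16


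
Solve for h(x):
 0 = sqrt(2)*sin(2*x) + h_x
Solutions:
 h(x) = C1 + sqrt(2)*cos(2*x)/2


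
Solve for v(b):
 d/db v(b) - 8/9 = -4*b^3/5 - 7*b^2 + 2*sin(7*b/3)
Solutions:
 v(b) = C1 - b^4/5 - 7*b^3/3 + 8*b/9 - 6*cos(7*b/3)/7


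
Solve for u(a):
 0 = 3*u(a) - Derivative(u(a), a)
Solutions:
 u(a) = C1*exp(3*a)


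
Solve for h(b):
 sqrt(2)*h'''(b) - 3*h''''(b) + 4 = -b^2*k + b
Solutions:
 h(b) = C1 + C2*b + C3*b^2 + C4*exp(sqrt(2)*b/3) - sqrt(2)*b^5*k/120 + b^4*(-6*k + sqrt(2))/48 + b^3*(-9*sqrt(2)*k - 4*sqrt(2) + 3)/12


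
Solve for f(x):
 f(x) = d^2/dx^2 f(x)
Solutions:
 f(x) = C1*exp(-x) + C2*exp(x)


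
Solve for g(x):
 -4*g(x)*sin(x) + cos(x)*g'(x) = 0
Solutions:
 g(x) = C1/cos(x)^4


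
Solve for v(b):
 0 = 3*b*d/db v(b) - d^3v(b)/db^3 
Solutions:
 v(b) = C1 + Integral(C2*airyai(3^(1/3)*b) + C3*airybi(3^(1/3)*b), b)


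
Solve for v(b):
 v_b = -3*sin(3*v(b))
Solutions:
 v(b) = -acos((-C1 - exp(18*b))/(C1 - exp(18*b)))/3 + 2*pi/3
 v(b) = acos((-C1 - exp(18*b))/(C1 - exp(18*b)))/3


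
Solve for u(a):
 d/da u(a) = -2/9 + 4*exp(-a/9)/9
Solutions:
 u(a) = C1 - 2*a/9 - 4*exp(-a/9)


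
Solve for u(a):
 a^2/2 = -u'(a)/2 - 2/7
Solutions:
 u(a) = C1 - a^3/3 - 4*a/7


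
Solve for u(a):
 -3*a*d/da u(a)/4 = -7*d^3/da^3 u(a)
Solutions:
 u(a) = C1 + Integral(C2*airyai(294^(1/3)*a/14) + C3*airybi(294^(1/3)*a/14), a)


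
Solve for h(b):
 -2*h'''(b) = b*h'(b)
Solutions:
 h(b) = C1 + Integral(C2*airyai(-2^(2/3)*b/2) + C3*airybi(-2^(2/3)*b/2), b)


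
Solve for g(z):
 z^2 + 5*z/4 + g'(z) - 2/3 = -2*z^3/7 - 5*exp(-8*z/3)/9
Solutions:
 g(z) = C1 - z^4/14 - z^3/3 - 5*z^2/8 + 2*z/3 + 5*exp(-8*z/3)/24


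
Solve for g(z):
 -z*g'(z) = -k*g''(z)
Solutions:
 g(z) = C1 + C2*erf(sqrt(2)*z*sqrt(-1/k)/2)/sqrt(-1/k)


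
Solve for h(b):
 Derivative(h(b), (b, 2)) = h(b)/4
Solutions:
 h(b) = C1*exp(-b/2) + C2*exp(b/2)


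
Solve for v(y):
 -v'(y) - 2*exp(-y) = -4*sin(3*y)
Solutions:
 v(y) = C1 - 4*cos(3*y)/3 + 2*exp(-y)


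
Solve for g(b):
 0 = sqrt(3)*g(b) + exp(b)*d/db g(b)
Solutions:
 g(b) = C1*exp(sqrt(3)*exp(-b))


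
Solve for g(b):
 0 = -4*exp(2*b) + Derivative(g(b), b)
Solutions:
 g(b) = C1 + 2*exp(2*b)


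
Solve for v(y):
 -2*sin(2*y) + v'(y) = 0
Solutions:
 v(y) = C1 - cos(2*y)


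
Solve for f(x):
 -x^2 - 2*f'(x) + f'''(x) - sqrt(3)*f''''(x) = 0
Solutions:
 f(x) = C1 + C2*exp(x*((sqrt(237) + 80*sqrt(3)/9)^(-1/3) + 2*sqrt(3) + 3*(sqrt(237) + 80*sqrt(3)/9)^(1/3))/18)*sin(sqrt(3)*x*(-3*(sqrt(237) + 80*sqrt(3)/9)^(1/3) + (sqrt(237) + 80*sqrt(3)/9)^(-1/3))/18) + C3*exp(x*((sqrt(237) + 80*sqrt(3)/9)^(-1/3) + 2*sqrt(3) + 3*(sqrt(237) + 80*sqrt(3)/9)^(1/3))/18)*cos(sqrt(3)*x*(-3*(sqrt(237) + 80*sqrt(3)/9)^(1/3) + (sqrt(237) + 80*sqrt(3)/9)^(-1/3))/18) + C4*exp(x*(-3*(sqrt(237) + 80*sqrt(3)/9)^(1/3) - 1/(sqrt(237) + 80*sqrt(3)/9)^(1/3) + sqrt(3))/9) - x^3/6 - x/2


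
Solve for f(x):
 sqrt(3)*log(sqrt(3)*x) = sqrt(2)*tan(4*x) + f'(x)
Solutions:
 f(x) = C1 + sqrt(3)*x*(log(x) - 1) + sqrt(3)*x*log(3)/2 + sqrt(2)*log(cos(4*x))/4


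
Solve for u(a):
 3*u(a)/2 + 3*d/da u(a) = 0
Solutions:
 u(a) = C1*exp(-a/2)


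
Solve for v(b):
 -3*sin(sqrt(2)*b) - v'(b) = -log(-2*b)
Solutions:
 v(b) = C1 + b*log(-b) - b + b*log(2) + 3*sqrt(2)*cos(sqrt(2)*b)/2


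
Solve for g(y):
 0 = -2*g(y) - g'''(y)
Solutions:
 g(y) = C3*exp(-2^(1/3)*y) + (C1*sin(2^(1/3)*sqrt(3)*y/2) + C2*cos(2^(1/3)*sqrt(3)*y/2))*exp(2^(1/3)*y/2)


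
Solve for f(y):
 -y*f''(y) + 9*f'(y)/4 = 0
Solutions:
 f(y) = C1 + C2*y^(13/4)


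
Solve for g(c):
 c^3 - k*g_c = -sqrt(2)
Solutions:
 g(c) = C1 + c^4/(4*k) + sqrt(2)*c/k


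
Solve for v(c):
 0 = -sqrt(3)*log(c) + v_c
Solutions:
 v(c) = C1 + sqrt(3)*c*log(c) - sqrt(3)*c


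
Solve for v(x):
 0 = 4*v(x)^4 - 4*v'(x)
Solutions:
 v(x) = (-1/(C1 + 3*x))^(1/3)
 v(x) = (-1/(C1 + x))^(1/3)*(-3^(2/3) - 3*3^(1/6)*I)/6
 v(x) = (-1/(C1 + x))^(1/3)*(-3^(2/3) + 3*3^(1/6)*I)/6


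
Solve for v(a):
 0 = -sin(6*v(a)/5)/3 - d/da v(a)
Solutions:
 a/3 + 5*log(cos(6*v(a)/5) - 1)/12 - 5*log(cos(6*v(a)/5) + 1)/12 = C1


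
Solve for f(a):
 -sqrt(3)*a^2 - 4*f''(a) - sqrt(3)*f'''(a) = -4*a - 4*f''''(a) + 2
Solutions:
 f(a) = C1 + C2*a + C3*exp(a*(sqrt(3) + sqrt(67))/8) + C4*exp(a*(-sqrt(67) + sqrt(3))/8) - sqrt(3)*a^4/48 + 11*a^3/48 + a^2*(-27*sqrt(3) - 16)/64


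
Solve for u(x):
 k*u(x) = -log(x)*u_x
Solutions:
 u(x) = C1*exp(-k*li(x))


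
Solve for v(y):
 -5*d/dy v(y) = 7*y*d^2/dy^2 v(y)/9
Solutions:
 v(y) = C1 + C2/y^(38/7)


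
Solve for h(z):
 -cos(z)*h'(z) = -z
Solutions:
 h(z) = C1 + Integral(z/cos(z), z)


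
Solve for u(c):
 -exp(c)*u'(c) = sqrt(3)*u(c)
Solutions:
 u(c) = C1*exp(sqrt(3)*exp(-c))


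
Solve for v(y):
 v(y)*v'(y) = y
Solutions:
 v(y) = -sqrt(C1 + y^2)
 v(y) = sqrt(C1 + y^2)


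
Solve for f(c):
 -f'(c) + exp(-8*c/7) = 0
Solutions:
 f(c) = C1 - 7*exp(-8*c/7)/8


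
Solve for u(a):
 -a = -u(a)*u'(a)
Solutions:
 u(a) = -sqrt(C1 + a^2)
 u(a) = sqrt(C1 + a^2)


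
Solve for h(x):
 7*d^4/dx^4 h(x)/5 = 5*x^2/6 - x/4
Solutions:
 h(x) = C1 + C2*x + C3*x^2 + C4*x^3 + 5*x^6/3024 - x^5/672


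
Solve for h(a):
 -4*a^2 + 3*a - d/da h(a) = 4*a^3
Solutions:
 h(a) = C1 - a^4 - 4*a^3/3 + 3*a^2/2


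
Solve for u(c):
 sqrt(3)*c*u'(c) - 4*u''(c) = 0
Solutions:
 u(c) = C1 + C2*erfi(sqrt(2)*3^(1/4)*c/4)


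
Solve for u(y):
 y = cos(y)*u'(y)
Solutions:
 u(y) = C1 + Integral(y/cos(y), y)


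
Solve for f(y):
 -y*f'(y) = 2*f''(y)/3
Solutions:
 f(y) = C1 + C2*erf(sqrt(3)*y/2)


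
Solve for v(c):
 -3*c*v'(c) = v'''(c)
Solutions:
 v(c) = C1 + Integral(C2*airyai(-3^(1/3)*c) + C3*airybi(-3^(1/3)*c), c)


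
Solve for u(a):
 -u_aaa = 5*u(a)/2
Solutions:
 u(a) = C3*exp(-2^(2/3)*5^(1/3)*a/2) + (C1*sin(2^(2/3)*sqrt(3)*5^(1/3)*a/4) + C2*cos(2^(2/3)*sqrt(3)*5^(1/3)*a/4))*exp(2^(2/3)*5^(1/3)*a/4)


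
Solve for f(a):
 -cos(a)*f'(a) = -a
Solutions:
 f(a) = C1 + Integral(a/cos(a), a)


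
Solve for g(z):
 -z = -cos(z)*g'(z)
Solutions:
 g(z) = C1 + Integral(z/cos(z), z)


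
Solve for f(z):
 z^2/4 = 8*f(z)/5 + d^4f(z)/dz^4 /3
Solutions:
 f(z) = 5*z^2/32 + (C1*sin(5^(3/4)*6^(1/4)*z/5) + C2*cos(5^(3/4)*6^(1/4)*z/5))*exp(-5^(3/4)*6^(1/4)*z/5) + (C3*sin(5^(3/4)*6^(1/4)*z/5) + C4*cos(5^(3/4)*6^(1/4)*z/5))*exp(5^(3/4)*6^(1/4)*z/5)


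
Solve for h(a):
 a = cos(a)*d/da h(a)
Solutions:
 h(a) = C1 + Integral(a/cos(a), a)


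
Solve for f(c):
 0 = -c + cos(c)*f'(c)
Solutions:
 f(c) = C1 + Integral(c/cos(c), c)


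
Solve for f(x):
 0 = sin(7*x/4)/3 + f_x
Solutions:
 f(x) = C1 + 4*cos(7*x/4)/21


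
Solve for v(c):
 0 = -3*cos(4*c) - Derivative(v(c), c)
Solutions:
 v(c) = C1 - 3*sin(4*c)/4


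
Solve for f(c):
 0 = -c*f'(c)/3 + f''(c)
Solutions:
 f(c) = C1 + C2*erfi(sqrt(6)*c/6)


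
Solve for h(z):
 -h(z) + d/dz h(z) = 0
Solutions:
 h(z) = C1*exp(z)


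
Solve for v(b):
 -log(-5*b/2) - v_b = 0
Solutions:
 v(b) = C1 - b*log(-b) + b*(-log(5) + log(2) + 1)


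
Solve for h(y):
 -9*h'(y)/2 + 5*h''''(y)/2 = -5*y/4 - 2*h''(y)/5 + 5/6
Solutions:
 h(y) = C1 + C2*exp(-y*(-8*18^(1/3)/(2025 + sqrt(4101393))^(1/3) + 12^(1/3)*(2025 + sqrt(4101393))^(1/3))/60)*sin(2^(1/3)*3^(1/6)*y*(24/(2025 + sqrt(4101393))^(1/3) + 2^(1/3)*3^(2/3)*(2025 + sqrt(4101393))^(1/3))/60) + C3*exp(-y*(-8*18^(1/3)/(2025 + sqrt(4101393))^(1/3) + 12^(1/3)*(2025 + sqrt(4101393))^(1/3))/60)*cos(2^(1/3)*3^(1/6)*y*(24/(2025 + sqrt(4101393))^(1/3) + 2^(1/3)*3^(2/3)*(2025 + sqrt(4101393))^(1/3))/60) + C4*exp(y*(-8*18^(1/3)/(2025 + sqrt(4101393))^(1/3) + 12^(1/3)*(2025 + sqrt(4101393))^(1/3))/30) + 5*y^2/36 - 13*y/81


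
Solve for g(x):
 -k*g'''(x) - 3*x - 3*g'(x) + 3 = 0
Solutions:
 g(x) = C1 + C2*exp(-sqrt(3)*x*sqrt(-1/k)) + C3*exp(sqrt(3)*x*sqrt(-1/k)) - x^2/2 + x


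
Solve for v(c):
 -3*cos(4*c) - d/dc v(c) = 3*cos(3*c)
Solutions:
 v(c) = C1 - sin(3*c) - 3*sin(4*c)/4


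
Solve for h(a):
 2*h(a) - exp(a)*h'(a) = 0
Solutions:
 h(a) = C1*exp(-2*exp(-a))


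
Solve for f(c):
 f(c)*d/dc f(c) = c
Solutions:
 f(c) = -sqrt(C1 + c^2)
 f(c) = sqrt(C1 + c^2)


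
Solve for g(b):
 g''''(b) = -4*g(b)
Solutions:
 g(b) = (C1*sin(b) + C2*cos(b))*exp(-b) + (C3*sin(b) + C4*cos(b))*exp(b)


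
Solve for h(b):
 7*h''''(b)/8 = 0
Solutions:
 h(b) = C1 + C2*b + C3*b^2 + C4*b^3


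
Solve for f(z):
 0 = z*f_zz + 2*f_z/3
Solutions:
 f(z) = C1 + C2*z^(1/3)


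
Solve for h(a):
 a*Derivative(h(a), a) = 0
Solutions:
 h(a) = C1


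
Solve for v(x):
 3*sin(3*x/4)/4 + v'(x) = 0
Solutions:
 v(x) = C1 + cos(3*x/4)


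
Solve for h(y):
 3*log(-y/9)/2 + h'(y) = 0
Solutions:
 h(y) = C1 - 3*y*log(-y)/2 + y*(3/2 + 3*log(3))


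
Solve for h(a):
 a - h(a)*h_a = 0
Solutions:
 h(a) = -sqrt(C1 + a^2)
 h(a) = sqrt(C1 + a^2)


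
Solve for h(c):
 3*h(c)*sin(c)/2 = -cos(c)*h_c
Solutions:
 h(c) = C1*cos(c)^(3/2)


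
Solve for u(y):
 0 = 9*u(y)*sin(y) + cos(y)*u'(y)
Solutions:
 u(y) = C1*cos(y)^9


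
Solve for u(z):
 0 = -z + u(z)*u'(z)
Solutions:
 u(z) = -sqrt(C1 + z^2)
 u(z) = sqrt(C1 + z^2)


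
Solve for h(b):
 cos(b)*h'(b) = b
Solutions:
 h(b) = C1 + Integral(b/cos(b), b)


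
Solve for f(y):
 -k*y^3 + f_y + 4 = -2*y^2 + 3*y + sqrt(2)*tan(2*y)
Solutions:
 f(y) = C1 + k*y^4/4 - 2*y^3/3 + 3*y^2/2 - 4*y - sqrt(2)*log(cos(2*y))/2


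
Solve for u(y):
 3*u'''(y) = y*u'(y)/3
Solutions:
 u(y) = C1 + Integral(C2*airyai(3^(1/3)*y/3) + C3*airybi(3^(1/3)*y/3), y)


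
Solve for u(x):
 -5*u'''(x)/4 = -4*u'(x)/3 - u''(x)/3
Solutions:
 u(x) = C1 + C2*exp(2*x*(1 - sqrt(61))/15) + C3*exp(2*x*(1 + sqrt(61))/15)


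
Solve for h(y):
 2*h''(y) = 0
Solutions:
 h(y) = C1 + C2*y


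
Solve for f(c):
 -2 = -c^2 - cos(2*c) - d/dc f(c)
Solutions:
 f(c) = C1 - c^3/3 + 2*c - sin(2*c)/2


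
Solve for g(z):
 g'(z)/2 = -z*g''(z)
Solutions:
 g(z) = C1 + C2*sqrt(z)


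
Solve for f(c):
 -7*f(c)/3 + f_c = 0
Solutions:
 f(c) = C1*exp(7*c/3)


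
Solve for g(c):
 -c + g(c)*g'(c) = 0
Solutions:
 g(c) = -sqrt(C1 + c^2)
 g(c) = sqrt(C1 + c^2)


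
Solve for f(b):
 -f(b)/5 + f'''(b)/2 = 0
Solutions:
 f(b) = C3*exp(2^(1/3)*5^(2/3)*b/5) + (C1*sin(2^(1/3)*sqrt(3)*5^(2/3)*b/10) + C2*cos(2^(1/3)*sqrt(3)*5^(2/3)*b/10))*exp(-2^(1/3)*5^(2/3)*b/10)


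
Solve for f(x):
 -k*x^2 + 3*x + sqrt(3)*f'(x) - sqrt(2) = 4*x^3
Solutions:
 f(x) = C1 + sqrt(3)*k*x^3/9 + sqrt(3)*x^4/3 - sqrt(3)*x^2/2 + sqrt(6)*x/3


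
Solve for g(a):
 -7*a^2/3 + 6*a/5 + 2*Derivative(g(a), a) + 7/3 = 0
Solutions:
 g(a) = C1 + 7*a^3/18 - 3*a^2/10 - 7*a/6


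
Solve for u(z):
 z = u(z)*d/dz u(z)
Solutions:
 u(z) = -sqrt(C1 + z^2)
 u(z) = sqrt(C1 + z^2)


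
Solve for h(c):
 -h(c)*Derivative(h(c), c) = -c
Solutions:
 h(c) = -sqrt(C1 + c^2)
 h(c) = sqrt(C1 + c^2)


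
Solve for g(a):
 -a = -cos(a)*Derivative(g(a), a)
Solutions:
 g(a) = C1 + Integral(a/cos(a), a)


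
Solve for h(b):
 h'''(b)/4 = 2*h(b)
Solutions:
 h(b) = C3*exp(2*b) + (C1*sin(sqrt(3)*b) + C2*cos(sqrt(3)*b))*exp(-b)


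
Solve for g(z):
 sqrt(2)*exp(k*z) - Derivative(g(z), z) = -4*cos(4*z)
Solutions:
 g(z) = C1 + sin(4*z) + sqrt(2)*exp(k*z)/k


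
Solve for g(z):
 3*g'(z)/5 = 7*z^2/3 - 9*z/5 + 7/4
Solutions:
 g(z) = C1 + 35*z^3/27 - 3*z^2/2 + 35*z/12


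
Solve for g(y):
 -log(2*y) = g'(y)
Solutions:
 g(y) = C1 - y*log(y) - y*log(2) + y


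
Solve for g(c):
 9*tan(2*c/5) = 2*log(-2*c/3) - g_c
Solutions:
 g(c) = C1 + 2*c*log(-c) - 2*c*log(3) - 2*c + 2*c*log(2) + 45*log(cos(2*c/5))/2


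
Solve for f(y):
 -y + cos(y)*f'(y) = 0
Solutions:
 f(y) = C1 + Integral(y/cos(y), y)


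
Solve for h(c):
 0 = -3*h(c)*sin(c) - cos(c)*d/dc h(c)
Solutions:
 h(c) = C1*cos(c)^3


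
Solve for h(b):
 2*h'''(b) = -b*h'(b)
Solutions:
 h(b) = C1 + Integral(C2*airyai(-2^(2/3)*b/2) + C3*airybi(-2^(2/3)*b/2), b)


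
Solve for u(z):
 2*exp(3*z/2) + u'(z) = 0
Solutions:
 u(z) = C1 - 4*exp(3*z/2)/3


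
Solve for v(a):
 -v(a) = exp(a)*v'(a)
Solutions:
 v(a) = C1*exp(exp(-a))


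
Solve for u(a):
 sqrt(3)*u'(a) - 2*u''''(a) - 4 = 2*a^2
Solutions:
 u(a) = C1 + C4*exp(2^(2/3)*3^(1/6)*a/2) + 2*sqrt(3)*a^3/9 + 4*sqrt(3)*a/3 + (C2*sin(6^(2/3)*a/4) + C3*cos(6^(2/3)*a/4))*exp(-2^(2/3)*3^(1/6)*a/4)


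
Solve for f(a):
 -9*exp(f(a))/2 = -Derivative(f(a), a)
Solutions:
 f(a) = log(-1/(C1 + 9*a)) + log(2)


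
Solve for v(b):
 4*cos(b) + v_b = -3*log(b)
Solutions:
 v(b) = C1 - 3*b*log(b) + 3*b - 4*sin(b)


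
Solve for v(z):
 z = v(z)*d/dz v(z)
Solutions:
 v(z) = -sqrt(C1 + z^2)
 v(z) = sqrt(C1 + z^2)


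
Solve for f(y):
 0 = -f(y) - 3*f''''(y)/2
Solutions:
 f(y) = (C1*sin(6^(3/4)*y/6) + C2*cos(6^(3/4)*y/6))*exp(-6^(3/4)*y/6) + (C3*sin(6^(3/4)*y/6) + C4*cos(6^(3/4)*y/6))*exp(6^(3/4)*y/6)


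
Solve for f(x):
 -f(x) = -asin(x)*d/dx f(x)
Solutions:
 f(x) = C1*exp(Integral(1/asin(x), x))


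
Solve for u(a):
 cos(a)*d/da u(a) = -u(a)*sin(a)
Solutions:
 u(a) = C1*cos(a)


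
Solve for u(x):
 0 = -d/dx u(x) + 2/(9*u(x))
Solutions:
 u(x) = -sqrt(C1 + 4*x)/3
 u(x) = sqrt(C1 + 4*x)/3


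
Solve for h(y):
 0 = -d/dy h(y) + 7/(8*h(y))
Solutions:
 h(y) = -sqrt(C1 + 7*y)/2
 h(y) = sqrt(C1 + 7*y)/2


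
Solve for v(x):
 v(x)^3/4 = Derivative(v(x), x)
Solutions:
 v(x) = -sqrt(2)*sqrt(-1/(C1 + x))
 v(x) = sqrt(2)*sqrt(-1/(C1 + x))


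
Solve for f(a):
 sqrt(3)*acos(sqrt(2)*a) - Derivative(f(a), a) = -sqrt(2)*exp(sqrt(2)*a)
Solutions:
 f(a) = C1 + sqrt(3)*(a*acos(sqrt(2)*a) - sqrt(2)*sqrt(1 - 2*a^2)/2) + exp(sqrt(2)*a)


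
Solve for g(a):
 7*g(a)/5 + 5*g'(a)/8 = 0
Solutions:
 g(a) = C1*exp(-56*a/25)


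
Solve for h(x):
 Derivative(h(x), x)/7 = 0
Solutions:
 h(x) = C1


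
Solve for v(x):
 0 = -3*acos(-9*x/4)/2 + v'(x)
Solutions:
 v(x) = C1 + 3*x*acos(-9*x/4)/2 + sqrt(16 - 81*x^2)/6


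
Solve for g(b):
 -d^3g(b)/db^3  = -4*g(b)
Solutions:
 g(b) = C3*exp(2^(2/3)*b) + (C1*sin(2^(2/3)*sqrt(3)*b/2) + C2*cos(2^(2/3)*sqrt(3)*b/2))*exp(-2^(2/3)*b/2)


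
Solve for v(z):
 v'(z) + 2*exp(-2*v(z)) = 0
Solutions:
 v(z) = log(-sqrt(C1 - 4*z))
 v(z) = log(C1 - 4*z)/2


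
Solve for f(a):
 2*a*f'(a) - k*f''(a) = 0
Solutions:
 f(a) = C1 + C2*erf(a*sqrt(-1/k))/sqrt(-1/k)


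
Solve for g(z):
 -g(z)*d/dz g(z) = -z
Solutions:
 g(z) = -sqrt(C1 + z^2)
 g(z) = sqrt(C1 + z^2)


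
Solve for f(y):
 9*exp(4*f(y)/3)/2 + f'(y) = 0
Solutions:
 f(y) = 3*log(-(1/(C1 + 18*y))^(1/4)) + 3*log(3)/4
 f(y) = 3*log(1/(C1 + 18*y))/4 + 3*log(3)/4
 f(y) = 3*log(-I*(1/(C1 + 18*y))^(1/4)) + 3*log(3)/4
 f(y) = 3*log(I*(1/(C1 + 18*y))^(1/4)) + 3*log(3)/4


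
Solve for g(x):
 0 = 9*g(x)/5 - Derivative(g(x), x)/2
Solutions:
 g(x) = C1*exp(18*x/5)


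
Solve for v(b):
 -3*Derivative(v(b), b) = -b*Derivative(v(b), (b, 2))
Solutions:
 v(b) = C1 + C2*b^4


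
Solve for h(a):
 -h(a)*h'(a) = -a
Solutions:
 h(a) = -sqrt(C1 + a^2)
 h(a) = sqrt(C1 + a^2)


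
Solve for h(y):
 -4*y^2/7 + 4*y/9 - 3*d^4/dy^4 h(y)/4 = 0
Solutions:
 h(y) = C1 + C2*y + C3*y^2 + C4*y^3 - 2*y^6/945 + 2*y^5/405


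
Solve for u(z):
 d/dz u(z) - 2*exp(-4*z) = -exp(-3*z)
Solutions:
 u(z) = C1 + exp(-3*z)/3 - exp(-4*z)/2


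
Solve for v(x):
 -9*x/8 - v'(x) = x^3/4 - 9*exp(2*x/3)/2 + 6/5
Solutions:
 v(x) = C1 - x^4/16 - 9*x^2/16 - 6*x/5 + 27*exp(2*x/3)/4


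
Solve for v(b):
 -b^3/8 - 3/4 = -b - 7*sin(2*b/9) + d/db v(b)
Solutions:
 v(b) = C1 - b^4/32 + b^2/2 - 3*b/4 - 63*cos(2*b/9)/2


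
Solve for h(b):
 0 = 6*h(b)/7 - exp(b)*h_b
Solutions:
 h(b) = C1*exp(-6*exp(-b)/7)


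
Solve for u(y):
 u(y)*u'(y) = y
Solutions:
 u(y) = -sqrt(C1 + y^2)
 u(y) = sqrt(C1 + y^2)


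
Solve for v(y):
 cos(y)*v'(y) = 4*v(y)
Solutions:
 v(y) = C1*(sin(y)^2 + 2*sin(y) + 1)/(sin(y)^2 - 2*sin(y) + 1)


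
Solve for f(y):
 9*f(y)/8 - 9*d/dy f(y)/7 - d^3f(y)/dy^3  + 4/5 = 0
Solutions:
 f(y) = C1*exp(-y*(-8*3^(2/3)*98^(1/3)/(147 + sqrt(26985))^(1/3) + 84^(1/3)*(147 + sqrt(26985))^(1/3))/56)*sin(3^(1/6)*y*(24*98^(1/3)/(147 + sqrt(26985))^(1/3) + 28^(1/3)*3^(2/3)*(147 + sqrt(26985))^(1/3))/56) + C2*exp(-y*(-8*3^(2/3)*98^(1/3)/(147 + sqrt(26985))^(1/3) + 84^(1/3)*(147 + sqrt(26985))^(1/3))/56)*cos(3^(1/6)*y*(24*98^(1/3)/(147 + sqrt(26985))^(1/3) + 28^(1/3)*3^(2/3)*(147 + sqrt(26985))^(1/3))/56) + C3*exp(y*(-8*3^(2/3)*98^(1/3)/(147 + sqrt(26985))^(1/3) + 84^(1/3)*(147 + sqrt(26985))^(1/3))/28) - 32/45


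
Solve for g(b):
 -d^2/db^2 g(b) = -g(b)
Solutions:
 g(b) = C1*exp(-b) + C2*exp(b)


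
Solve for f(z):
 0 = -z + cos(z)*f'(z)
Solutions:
 f(z) = C1 + Integral(z/cos(z), z)


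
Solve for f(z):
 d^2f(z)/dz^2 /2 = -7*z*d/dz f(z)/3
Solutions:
 f(z) = C1 + C2*erf(sqrt(21)*z/3)


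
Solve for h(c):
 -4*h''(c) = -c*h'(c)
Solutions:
 h(c) = C1 + C2*erfi(sqrt(2)*c/4)


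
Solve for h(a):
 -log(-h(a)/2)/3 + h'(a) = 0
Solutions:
 -3*Integral(1/(log(-_y) - log(2)), (_y, h(a))) = C1 - a


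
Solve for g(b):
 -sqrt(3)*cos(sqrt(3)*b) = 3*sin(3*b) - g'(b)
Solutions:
 g(b) = C1 + sin(sqrt(3)*b) - cos(3*b)


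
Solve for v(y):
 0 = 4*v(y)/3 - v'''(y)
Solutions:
 v(y) = C3*exp(6^(2/3)*y/3) + (C1*sin(2^(2/3)*3^(1/6)*y/2) + C2*cos(2^(2/3)*3^(1/6)*y/2))*exp(-6^(2/3)*y/6)


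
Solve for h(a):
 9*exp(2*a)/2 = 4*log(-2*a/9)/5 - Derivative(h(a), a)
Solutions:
 h(a) = C1 + 4*a*log(-a)/5 + 4*a*(-2*log(3) - 1 + log(2))/5 - 9*exp(2*a)/4


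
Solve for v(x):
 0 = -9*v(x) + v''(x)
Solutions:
 v(x) = C1*exp(-3*x) + C2*exp(3*x)


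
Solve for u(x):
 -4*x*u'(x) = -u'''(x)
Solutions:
 u(x) = C1 + Integral(C2*airyai(2^(2/3)*x) + C3*airybi(2^(2/3)*x), x)


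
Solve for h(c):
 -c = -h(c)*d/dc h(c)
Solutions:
 h(c) = -sqrt(C1 + c^2)
 h(c) = sqrt(C1 + c^2)


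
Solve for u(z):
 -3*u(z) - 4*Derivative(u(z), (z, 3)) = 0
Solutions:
 u(z) = C3*exp(-6^(1/3)*z/2) + (C1*sin(2^(1/3)*3^(5/6)*z/4) + C2*cos(2^(1/3)*3^(5/6)*z/4))*exp(6^(1/3)*z/4)


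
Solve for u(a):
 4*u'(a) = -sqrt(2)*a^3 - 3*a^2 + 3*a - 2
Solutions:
 u(a) = C1 - sqrt(2)*a^4/16 - a^3/4 + 3*a^2/8 - a/2


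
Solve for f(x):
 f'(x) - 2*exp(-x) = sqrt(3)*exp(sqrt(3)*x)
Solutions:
 f(x) = C1 + exp(sqrt(3)*x) - 2*exp(-x)


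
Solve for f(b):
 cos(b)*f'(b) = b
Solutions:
 f(b) = C1 + Integral(b/cos(b), b)


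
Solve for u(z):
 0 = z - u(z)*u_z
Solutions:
 u(z) = -sqrt(C1 + z^2)
 u(z) = sqrt(C1 + z^2)


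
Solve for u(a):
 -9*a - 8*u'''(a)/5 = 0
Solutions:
 u(a) = C1 + C2*a + C3*a^2 - 15*a^4/64


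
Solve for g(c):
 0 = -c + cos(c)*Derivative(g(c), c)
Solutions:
 g(c) = C1 + Integral(c/cos(c), c)


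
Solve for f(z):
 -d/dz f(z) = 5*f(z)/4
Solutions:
 f(z) = C1*exp(-5*z/4)


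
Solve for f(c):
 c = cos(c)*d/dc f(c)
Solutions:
 f(c) = C1 + Integral(c/cos(c), c)


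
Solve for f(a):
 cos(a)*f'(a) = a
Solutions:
 f(a) = C1 + Integral(a/cos(a), a)


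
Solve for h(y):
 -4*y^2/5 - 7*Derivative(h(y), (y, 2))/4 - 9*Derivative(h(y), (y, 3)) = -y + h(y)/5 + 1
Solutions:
 h(y) = C1*exp(y*(-70 + 245*5^(1/3)/(216*sqrt(110121) + 71699)^(1/3) + 5^(2/3)*(216*sqrt(110121) + 71699)^(1/3))/1080)*sin(sqrt(3)*5^(1/3)*y*(-5^(1/3)*(216*sqrt(110121) + 71699)^(1/3) + 245/(216*sqrt(110121) + 71699)^(1/3))/1080) + C2*exp(y*(-70 + 245*5^(1/3)/(216*sqrt(110121) + 71699)^(1/3) + 5^(2/3)*(216*sqrt(110121) + 71699)^(1/3))/1080)*cos(sqrt(3)*5^(1/3)*y*(-5^(1/3)*(216*sqrt(110121) + 71699)^(1/3) + 245/(216*sqrt(110121) + 71699)^(1/3))/1080) + C3*exp(-y*(245*5^(1/3)/(216*sqrt(110121) + 71699)^(1/3) + 35 + 5^(2/3)*(216*sqrt(110121) + 71699)^(1/3))/540) - 4*y^2 + 5*y + 65


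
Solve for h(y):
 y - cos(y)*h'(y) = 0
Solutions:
 h(y) = C1 + Integral(y/cos(y), y)


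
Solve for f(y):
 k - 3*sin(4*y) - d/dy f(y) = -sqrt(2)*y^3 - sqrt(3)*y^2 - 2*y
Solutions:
 f(y) = C1 + k*y + sqrt(2)*y^4/4 + sqrt(3)*y^3/3 + y^2 + 3*cos(4*y)/4


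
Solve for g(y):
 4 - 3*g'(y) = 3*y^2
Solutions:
 g(y) = C1 - y^3/3 + 4*y/3


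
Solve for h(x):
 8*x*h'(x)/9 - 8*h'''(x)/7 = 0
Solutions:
 h(x) = C1 + Integral(C2*airyai(21^(1/3)*x/3) + C3*airybi(21^(1/3)*x/3), x)


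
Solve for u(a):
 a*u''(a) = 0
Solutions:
 u(a) = C1 + C2*a


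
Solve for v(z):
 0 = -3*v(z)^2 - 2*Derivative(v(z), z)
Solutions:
 v(z) = 2/(C1 + 3*z)


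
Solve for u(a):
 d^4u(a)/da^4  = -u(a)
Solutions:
 u(a) = (C1*sin(sqrt(2)*a/2) + C2*cos(sqrt(2)*a/2))*exp(-sqrt(2)*a/2) + (C3*sin(sqrt(2)*a/2) + C4*cos(sqrt(2)*a/2))*exp(sqrt(2)*a/2)


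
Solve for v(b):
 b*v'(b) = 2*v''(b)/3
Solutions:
 v(b) = C1 + C2*erfi(sqrt(3)*b/2)


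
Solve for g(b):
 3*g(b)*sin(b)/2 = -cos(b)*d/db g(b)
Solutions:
 g(b) = C1*cos(b)^(3/2)


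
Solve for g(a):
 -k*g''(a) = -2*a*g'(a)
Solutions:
 g(a) = C1 + C2*erf(a*sqrt(-1/k))/sqrt(-1/k)


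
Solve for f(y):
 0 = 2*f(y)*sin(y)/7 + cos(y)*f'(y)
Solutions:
 f(y) = C1*cos(y)^(2/7)


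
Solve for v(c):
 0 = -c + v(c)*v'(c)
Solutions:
 v(c) = -sqrt(C1 + c^2)
 v(c) = sqrt(C1 + c^2)


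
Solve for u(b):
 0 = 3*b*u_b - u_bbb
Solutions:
 u(b) = C1 + Integral(C2*airyai(3^(1/3)*b) + C3*airybi(3^(1/3)*b), b)


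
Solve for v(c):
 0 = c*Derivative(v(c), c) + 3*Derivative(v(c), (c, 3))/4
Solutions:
 v(c) = C1 + Integral(C2*airyai(-6^(2/3)*c/3) + C3*airybi(-6^(2/3)*c/3), c)


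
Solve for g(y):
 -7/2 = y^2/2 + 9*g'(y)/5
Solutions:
 g(y) = C1 - 5*y^3/54 - 35*y/18


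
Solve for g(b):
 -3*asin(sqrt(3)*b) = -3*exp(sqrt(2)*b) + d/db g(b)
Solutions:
 g(b) = C1 - 3*b*asin(sqrt(3)*b) - sqrt(3)*sqrt(1 - 3*b^2) + 3*sqrt(2)*exp(sqrt(2)*b)/2


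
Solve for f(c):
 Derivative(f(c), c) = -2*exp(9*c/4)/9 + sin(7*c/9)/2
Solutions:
 f(c) = C1 - 8*exp(9*c/4)/81 - 9*cos(7*c/9)/14


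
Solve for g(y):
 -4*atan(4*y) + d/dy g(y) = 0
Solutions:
 g(y) = C1 + 4*y*atan(4*y) - log(16*y^2 + 1)/2


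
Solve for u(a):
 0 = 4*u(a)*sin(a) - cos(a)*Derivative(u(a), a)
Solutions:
 u(a) = C1/cos(a)^4


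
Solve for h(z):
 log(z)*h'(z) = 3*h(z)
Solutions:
 h(z) = C1*exp(3*li(z))


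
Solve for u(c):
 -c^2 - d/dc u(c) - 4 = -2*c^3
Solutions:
 u(c) = C1 + c^4/2 - c^3/3 - 4*c


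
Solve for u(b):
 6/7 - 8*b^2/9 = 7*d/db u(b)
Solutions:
 u(b) = C1 - 8*b^3/189 + 6*b/49


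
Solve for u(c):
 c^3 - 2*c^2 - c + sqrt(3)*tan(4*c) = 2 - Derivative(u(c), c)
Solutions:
 u(c) = C1 - c^4/4 + 2*c^3/3 + c^2/2 + 2*c + sqrt(3)*log(cos(4*c))/4


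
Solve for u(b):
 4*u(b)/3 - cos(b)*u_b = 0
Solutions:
 u(b) = C1*(sin(b) + 1)^(2/3)/(sin(b) - 1)^(2/3)


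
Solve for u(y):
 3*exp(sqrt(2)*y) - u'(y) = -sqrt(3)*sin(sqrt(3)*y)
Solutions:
 u(y) = C1 + 3*sqrt(2)*exp(sqrt(2)*y)/2 - cos(sqrt(3)*y)


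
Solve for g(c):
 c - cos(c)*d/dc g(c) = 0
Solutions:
 g(c) = C1 + Integral(c/cos(c), c)


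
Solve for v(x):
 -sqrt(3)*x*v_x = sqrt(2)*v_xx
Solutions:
 v(x) = C1 + C2*erf(6^(1/4)*x/2)


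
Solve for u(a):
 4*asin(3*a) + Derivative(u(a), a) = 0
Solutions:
 u(a) = C1 - 4*a*asin(3*a) - 4*sqrt(1 - 9*a^2)/3


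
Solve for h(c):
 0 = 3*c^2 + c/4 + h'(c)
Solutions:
 h(c) = C1 - c^3 - c^2/8


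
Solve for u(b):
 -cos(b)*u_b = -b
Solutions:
 u(b) = C1 + Integral(b/cos(b), b)


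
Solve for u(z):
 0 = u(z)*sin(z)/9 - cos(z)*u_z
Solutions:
 u(z) = C1/cos(z)^(1/9)


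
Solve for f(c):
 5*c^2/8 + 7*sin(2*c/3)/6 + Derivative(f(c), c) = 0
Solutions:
 f(c) = C1 - 5*c^3/24 + 7*cos(2*c/3)/4


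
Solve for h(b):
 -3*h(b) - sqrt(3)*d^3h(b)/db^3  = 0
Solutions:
 h(b) = C3*exp(-3^(1/6)*b) + (C1*sin(3^(2/3)*b/2) + C2*cos(3^(2/3)*b/2))*exp(3^(1/6)*b/2)


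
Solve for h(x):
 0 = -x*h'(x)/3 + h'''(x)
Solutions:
 h(x) = C1 + Integral(C2*airyai(3^(2/3)*x/3) + C3*airybi(3^(2/3)*x/3), x)


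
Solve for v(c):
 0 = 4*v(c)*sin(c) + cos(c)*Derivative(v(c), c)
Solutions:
 v(c) = C1*cos(c)^4


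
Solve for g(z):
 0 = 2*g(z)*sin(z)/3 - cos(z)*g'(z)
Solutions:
 g(z) = C1/cos(z)^(2/3)


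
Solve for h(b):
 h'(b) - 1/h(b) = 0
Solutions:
 h(b) = -sqrt(C1 + 2*b)
 h(b) = sqrt(C1 + 2*b)


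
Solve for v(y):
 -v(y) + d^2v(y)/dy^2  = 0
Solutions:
 v(y) = C1*exp(-y) + C2*exp(y)


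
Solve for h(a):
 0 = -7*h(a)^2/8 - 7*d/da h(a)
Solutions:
 h(a) = 8/(C1 + a)


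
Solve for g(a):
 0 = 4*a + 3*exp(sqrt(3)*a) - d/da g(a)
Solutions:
 g(a) = C1 + 2*a^2 + sqrt(3)*exp(sqrt(3)*a)


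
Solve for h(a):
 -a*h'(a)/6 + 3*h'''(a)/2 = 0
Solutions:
 h(a) = C1 + Integral(C2*airyai(3^(1/3)*a/3) + C3*airybi(3^(1/3)*a/3), a)


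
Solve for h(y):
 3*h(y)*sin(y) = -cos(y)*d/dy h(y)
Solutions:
 h(y) = C1*cos(y)^3


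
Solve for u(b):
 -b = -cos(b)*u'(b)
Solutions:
 u(b) = C1 + Integral(b/cos(b), b)


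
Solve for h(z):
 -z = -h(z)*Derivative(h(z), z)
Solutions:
 h(z) = -sqrt(C1 + z^2)
 h(z) = sqrt(C1 + z^2)


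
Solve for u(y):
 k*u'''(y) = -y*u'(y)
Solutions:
 u(y) = C1 + Integral(C2*airyai(y*(-1/k)^(1/3)) + C3*airybi(y*(-1/k)^(1/3)), y)


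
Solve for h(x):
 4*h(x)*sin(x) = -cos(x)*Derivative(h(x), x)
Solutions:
 h(x) = C1*cos(x)^4


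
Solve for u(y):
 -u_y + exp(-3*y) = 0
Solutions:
 u(y) = C1 - exp(-3*y)/3


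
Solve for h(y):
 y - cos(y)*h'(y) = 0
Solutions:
 h(y) = C1 + Integral(y/cos(y), y)


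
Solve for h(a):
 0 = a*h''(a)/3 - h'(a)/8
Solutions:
 h(a) = C1 + C2*a^(11/8)


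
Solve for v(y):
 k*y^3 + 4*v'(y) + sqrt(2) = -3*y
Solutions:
 v(y) = C1 - k*y^4/16 - 3*y^2/8 - sqrt(2)*y/4


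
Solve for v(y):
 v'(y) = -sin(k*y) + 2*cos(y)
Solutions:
 v(y) = C1 + 2*sin(y) + cos(k*y)/k


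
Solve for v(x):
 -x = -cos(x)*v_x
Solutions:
 v(x) = C1 + Integral(x/cos(x), x)


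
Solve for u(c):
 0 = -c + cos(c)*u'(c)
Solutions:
 u(c) = C1 + Integral(c/cos(c), c)


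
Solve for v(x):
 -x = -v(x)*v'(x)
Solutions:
 v(x) = -sqrt(C1 + x^2)
 v(x) = sqrt(C1 + x^2)


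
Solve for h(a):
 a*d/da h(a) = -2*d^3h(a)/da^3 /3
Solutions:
 h(a) = C1 + Integral(C2*airyai(-2^(2/3)*3^(1/3)*a/2) + C3*airybi(-2^(2/3)*3^(1/3)*a/2), a)


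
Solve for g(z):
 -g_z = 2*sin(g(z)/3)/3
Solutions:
 2*z/3 + 3*log(cos(g(z)/3) - 1)/2 - 3*log(cos(g(z)/3) + 1)/2 = C1


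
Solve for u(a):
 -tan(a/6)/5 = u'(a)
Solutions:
 u(a) = C1 + 6*log(cos(a/6))/5


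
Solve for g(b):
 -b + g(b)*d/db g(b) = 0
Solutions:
 g(b) = -sqrt(C1 + b^2)
 g(b) = sqrt(C1 + b^2)


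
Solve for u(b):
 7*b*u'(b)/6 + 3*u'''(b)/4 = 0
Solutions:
 u(b) = C1 + Integral(C2*airyai(-42^(1/3)*b/3) + C3*airybi(-42^(1/3)*b/3), b)


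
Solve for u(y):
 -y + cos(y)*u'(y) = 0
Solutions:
 u(y) = C1 + Integral(y/cos(y), y)


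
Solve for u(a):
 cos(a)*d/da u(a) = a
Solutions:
 u(a) = C1 + Integral(a/cos(a), a)


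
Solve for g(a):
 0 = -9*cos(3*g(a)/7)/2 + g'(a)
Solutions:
 -9*a/2 - 7*log(sin(3*g(a)/7) - 1)/6 + 7*log(sin(3*g(a)/7) + 1)/6 = C1


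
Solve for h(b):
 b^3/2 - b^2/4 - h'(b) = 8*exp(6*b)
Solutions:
 h(b) = C1 + b^4/8 - b^3/12 - 4*exp(6*b)/3


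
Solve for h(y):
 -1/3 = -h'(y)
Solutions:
 h(y) = C1 + y/3


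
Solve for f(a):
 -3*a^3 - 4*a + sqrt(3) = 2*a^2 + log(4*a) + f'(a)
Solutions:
 f(a) = C1 - 3*a^4/4 - 2*a^3/3 - 2*a^2 - a*log(a) - a*log(4) + a + sqrt(3)*a


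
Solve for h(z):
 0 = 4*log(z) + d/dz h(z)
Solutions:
 h(z) = C1 - 4*z*log(z) + 4*z


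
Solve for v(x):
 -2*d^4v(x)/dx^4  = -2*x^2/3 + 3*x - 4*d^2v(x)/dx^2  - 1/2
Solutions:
 v(x) = C1 + C2*x + C3*exp(-sqrt(2)*x) + C4*exp(sqrt(2)*x) - x^4/72 + x^3/8 - 7*x^2/48


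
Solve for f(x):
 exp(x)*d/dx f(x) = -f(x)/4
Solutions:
 f(x) = C1*exp(exp(-x)/4)


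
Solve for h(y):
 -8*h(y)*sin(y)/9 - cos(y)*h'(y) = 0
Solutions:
 h(y) = C1*cos(y)^(8/9)


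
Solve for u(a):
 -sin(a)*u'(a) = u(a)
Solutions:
 u(a) = C1*sqrt(cos(a) + 1)/sqrt(cos(a) - 1)


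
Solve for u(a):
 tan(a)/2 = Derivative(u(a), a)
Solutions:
 u(a) = C1 - log(cos(a))/2


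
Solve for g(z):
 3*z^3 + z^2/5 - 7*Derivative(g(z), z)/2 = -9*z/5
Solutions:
 g(z) = C1 + 3*z^4/14 + 2*z^3/105 + 9*z^2/35


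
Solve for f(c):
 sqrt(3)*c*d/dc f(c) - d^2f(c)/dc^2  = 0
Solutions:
 f(c) = C1 + C2*erfi(sqrt(2)*3^(1/4)*c/2)


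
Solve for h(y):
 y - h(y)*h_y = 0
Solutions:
 h(y) = -sqrt(C1 + y^2)
 h(y) = sqrt(C1 + y^2)


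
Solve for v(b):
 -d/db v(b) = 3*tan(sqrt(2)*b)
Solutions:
 v(b) = C1 + 3*sqrt(2)*log(cos(sqrt(2)*b))/2


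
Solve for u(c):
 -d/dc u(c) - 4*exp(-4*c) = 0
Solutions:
 u(c) = C1 + exp(-4*c)


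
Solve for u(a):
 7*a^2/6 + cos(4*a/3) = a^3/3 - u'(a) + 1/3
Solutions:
 u(a) = C1 + a^4/12 - 7*a^3/18 + a/3 - 3*sin(4*a/3)/4


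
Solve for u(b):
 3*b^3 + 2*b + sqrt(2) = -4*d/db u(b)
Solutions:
 u(b) = C1 - 3*b^4/16 - b^2/4 - sqrt(2)*b/4


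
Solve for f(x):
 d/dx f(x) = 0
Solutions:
 f(x) = C1


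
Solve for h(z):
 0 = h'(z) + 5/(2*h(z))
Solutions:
 h(z) = -sqrt(C1 - 5*z)
 h(z) = sqrt(C1 - 5*z)


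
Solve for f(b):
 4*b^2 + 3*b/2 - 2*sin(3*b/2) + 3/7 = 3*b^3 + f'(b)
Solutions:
 f(b) = C1 - 3*b^4/4 + 4*b^3/3 + 3*b^2/4 + 3*b/7 + 4*cos(3*b/2)/3


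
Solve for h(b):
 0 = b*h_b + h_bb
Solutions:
 h(b) = C1 + C2*erf(sqrt(2)*b/2)


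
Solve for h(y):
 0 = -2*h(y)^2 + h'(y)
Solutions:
 h(y) = -1/(C1 + 2*y)


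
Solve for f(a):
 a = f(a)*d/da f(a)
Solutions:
 f(a) = -sqrt(C1 + a^2)
 f(a) = sqrt(C1 + a^2)


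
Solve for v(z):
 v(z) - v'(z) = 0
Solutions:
 v(z) = C1*exp(z)


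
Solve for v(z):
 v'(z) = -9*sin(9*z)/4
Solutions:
 v(z) = C1 + cos(9*z)/4


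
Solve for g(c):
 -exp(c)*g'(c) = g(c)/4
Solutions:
 g(c) = C1*exp(exp(-c)/4)


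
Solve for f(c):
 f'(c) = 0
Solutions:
 f(c) = C1


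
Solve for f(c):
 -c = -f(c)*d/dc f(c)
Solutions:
 f(c) = -sqrt(C1 + c^2)
 f(c) = sqrt(C1 + c^2)


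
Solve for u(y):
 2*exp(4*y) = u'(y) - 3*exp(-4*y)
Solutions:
 u(y) = C1 + exp(4*y)/2 - 3*exp(-4*y)/4


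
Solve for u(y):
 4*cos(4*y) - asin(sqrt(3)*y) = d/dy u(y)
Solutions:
 u(y) = C1 - y*asin(sqrt(3)*y) - sqrt(3)*sqrt(1 - 3*y^2)/3 + sin(4*y)


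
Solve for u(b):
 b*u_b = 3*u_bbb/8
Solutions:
 u(b) = C1 + Integral(C2*airyai(2*3^(2/3)*b/3) + C3*airybi(2*3^(2/3)*b/3), b)


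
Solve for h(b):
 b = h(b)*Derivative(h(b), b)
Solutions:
 h(b) = -sqrt(C1 + b^2)
 h(b) = sqrt(C1 + b^2)


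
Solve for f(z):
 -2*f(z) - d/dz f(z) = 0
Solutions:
 f(z) = C1*exp(-2*z)


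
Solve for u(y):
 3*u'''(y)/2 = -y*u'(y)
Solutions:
 u(y) = C1 + Integral(C2*airyai(-2^(1/3)*3^(2/3)*y/3) + C3*airybi(-2^(1/3)*3^(2/3)*y/3), y)


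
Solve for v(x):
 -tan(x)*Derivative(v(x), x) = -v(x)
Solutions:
 v(x) = C1*sin(x)


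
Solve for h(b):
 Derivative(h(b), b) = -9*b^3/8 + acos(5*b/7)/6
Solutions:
 h(b) = C1 - 9*b^4/32 + b*acos(5*b/7)/6 - sqrt(49 - 25*b^2)/30


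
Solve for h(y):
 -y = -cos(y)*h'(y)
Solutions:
 h(y) = C1 + Integral(y/cos(y), y)


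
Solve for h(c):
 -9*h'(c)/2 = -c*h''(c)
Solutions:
 h(c) = C1 + C2*c^(11/2)


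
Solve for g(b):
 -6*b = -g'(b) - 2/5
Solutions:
 g(b) = C1 + 3*b^2 - 2*b/5


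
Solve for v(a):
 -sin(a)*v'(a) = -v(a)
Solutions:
 v(a) = C1*sqrt(cos(a) - 1)/sqrt(cos(a) + 1)


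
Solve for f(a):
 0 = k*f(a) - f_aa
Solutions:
 f(a) = C1*exp(-a*sqrt(k)) + C2*exp(a*sqrt(k))


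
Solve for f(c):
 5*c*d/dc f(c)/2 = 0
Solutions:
 f(c) = C1


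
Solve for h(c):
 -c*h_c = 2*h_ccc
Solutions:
 h(c) = C1 + Integral(C2*airyai(-2^(2/3)*c/2) + C3*airybi(-2^(2/3)*c/2), c)
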